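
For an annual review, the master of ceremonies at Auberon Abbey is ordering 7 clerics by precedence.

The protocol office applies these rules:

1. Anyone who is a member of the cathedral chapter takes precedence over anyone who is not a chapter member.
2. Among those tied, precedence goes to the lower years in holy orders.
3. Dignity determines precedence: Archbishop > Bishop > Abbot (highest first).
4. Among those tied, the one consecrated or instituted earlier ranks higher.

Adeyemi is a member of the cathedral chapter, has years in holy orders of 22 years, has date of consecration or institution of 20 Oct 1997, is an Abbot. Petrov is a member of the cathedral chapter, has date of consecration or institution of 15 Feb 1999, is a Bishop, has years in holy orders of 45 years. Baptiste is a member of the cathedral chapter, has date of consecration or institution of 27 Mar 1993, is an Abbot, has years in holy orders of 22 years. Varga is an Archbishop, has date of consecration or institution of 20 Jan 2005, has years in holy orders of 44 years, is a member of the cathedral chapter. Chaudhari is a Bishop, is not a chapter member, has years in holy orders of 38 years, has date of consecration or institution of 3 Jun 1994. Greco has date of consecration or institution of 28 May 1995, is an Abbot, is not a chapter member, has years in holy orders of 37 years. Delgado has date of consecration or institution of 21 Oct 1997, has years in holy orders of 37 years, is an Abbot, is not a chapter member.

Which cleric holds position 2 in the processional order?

By the first rule: Baptiste, Adeyemi, Varga and Petrov (each a member of the cathedral chapter); then Greco, Delgado and Chaudhari (each not a chapter member).
Among Baptiste, Adeyemi, Varga and Petrov, by years in holy orders (lower first): Baptiste and Adeyemi (22 years) before Varga (44 years) before Petrov (45 years).
Baptiste and Adeyemi are each Abbot, so the next rule applies.
Among Baptiste and Adeyemi, by date of consecration or institution (earlier first): Baptiste (27 Mar 1993) before Adeyemi (20 Oct 1997).
Among Greco, Delgado and Chaudhari, by years in holy orders (lower first): Greco and Delgado (37 years) before Chaudhari (38 years).
Greco and Delgado are each Abbot, so the next rule applies.
Among Greco and Delgado, by date of consecration or institution (earlier first): Greco (28 May 1995) before Delgado (21 Oct 1997).
Order: Baptiste, Adeyemi, Varga, Petrov, Greco, Delgado, Chaudhari.

Adeyemi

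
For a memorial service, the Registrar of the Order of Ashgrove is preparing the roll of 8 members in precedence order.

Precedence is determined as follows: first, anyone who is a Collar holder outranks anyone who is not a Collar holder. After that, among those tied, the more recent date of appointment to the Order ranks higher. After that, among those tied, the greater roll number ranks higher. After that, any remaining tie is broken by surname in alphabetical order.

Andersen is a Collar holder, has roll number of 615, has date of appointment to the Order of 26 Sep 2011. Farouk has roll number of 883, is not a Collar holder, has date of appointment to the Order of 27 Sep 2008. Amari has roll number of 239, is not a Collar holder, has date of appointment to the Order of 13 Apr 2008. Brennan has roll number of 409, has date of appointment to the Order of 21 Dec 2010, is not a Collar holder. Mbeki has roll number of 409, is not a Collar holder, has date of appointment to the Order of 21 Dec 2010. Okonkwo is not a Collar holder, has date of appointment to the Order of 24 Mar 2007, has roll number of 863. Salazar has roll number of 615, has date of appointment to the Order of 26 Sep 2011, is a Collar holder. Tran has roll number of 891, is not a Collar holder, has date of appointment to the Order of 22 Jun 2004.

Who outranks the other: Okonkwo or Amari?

Amari

By the first rule: Andersen and Salazar (both a Collar holder); then Brennan, Mbeki, Farouk, Amari, Okonkwo and Tran (each not a Collar holder).
Andersen and Salazar both have date of appointment to the Order 26 Sep 2011, so the next rule applies.
Andersen and Salazar both have roll number 615, so the next rule applies.
Among Andersen and Salazar, alphabetically by surname: Andersen before Salazar.
Among Brennan, Mbeki, Farouk, Amari, Okonkwo and Tran, by date of appointment to the Order (later first): Brennan and Mbeki (21 Dec 2010) before Farouk (27 Sep 2008) before Amari (13 Apr 2008) before Okonkwo (24 Mar 2007) before Tran (22 Jun 2004).
Brennan and Mbeki both have roll number 409, so the next rule applies.
Among Brennan and Mbeki, alphabetically by surname: Brennan before Mbeki.
So Amari takes precedence.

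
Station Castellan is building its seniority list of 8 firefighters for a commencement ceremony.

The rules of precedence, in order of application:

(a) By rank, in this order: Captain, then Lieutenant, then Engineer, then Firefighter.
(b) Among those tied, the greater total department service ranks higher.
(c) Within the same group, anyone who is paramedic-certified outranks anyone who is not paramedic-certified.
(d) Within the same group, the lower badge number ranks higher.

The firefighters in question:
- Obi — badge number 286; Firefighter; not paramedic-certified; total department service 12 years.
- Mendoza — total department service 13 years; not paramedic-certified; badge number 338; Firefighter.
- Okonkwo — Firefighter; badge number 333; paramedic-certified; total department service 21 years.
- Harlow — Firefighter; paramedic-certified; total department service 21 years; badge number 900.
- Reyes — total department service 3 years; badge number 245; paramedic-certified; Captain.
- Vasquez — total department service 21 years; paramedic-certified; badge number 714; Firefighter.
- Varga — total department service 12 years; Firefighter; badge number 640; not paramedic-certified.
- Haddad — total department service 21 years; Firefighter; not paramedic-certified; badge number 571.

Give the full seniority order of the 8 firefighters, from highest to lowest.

Reyes, Okonkwo, Vasquez, Harlow, Haddad, Mendoza, Obi, Varga

By rank: Reyes (Captain); then Okonkwo, Vasquez, Harlow, Haddad, Mendoza, Obi and Varga (Firefighter).
Among Okonkwo, Vasquez, Harlow, Haddad, Mendoza, Obi and Varga, by total department service (higher first): Okonkwo, Vasquez, Harlow and Haddad (21 years) before Mendoza (13 years) before Obi and Varga (12 years).
Among Okonkwo, Vasquez, Harlow and Haddad, paramedic-certified before not paramedic-certified: Okonkwo, Vasquez and Harlow (paramedic-certified) before Haddad (not paramedic-certified).
Among Okonkwo, Vasquez and Harlow, by badge number (lower first): Okonkwo (333) before Vasquez (714) before Harlow (900).
Obi and Varga are each not paramedic-certified, so the next rule applies.
Among Obi and Varga, by badge number (lower first): Obi (286) before Varga (640).
Full order: Reyes, Okonkwo, Vasquez, Harlow, Haddad, Mendoza, Obi, Varga.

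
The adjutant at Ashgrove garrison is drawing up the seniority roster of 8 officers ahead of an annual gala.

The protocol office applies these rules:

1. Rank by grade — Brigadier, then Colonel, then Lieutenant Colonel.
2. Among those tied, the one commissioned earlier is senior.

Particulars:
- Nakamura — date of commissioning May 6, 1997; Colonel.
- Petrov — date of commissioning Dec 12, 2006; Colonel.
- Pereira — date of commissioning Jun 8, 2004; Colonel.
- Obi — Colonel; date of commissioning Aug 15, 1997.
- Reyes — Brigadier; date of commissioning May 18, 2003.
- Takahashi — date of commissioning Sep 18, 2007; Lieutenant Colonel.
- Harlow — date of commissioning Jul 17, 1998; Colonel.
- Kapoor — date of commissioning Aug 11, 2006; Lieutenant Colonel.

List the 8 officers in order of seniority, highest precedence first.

By grade: Reyes (Brigadier); then Nakamura, Obi, Harlow, Pereira and Petrov (Colonel); then Kapoor and Takahashi (Lieutenant Colonel).
Among Nakamura, Obi, Harlow, Pereira and Petrov, by date of commissioning (earlier first): Nakamura (May 6, 1997) before Obi (Aug 15, 1997) before Harlow (Jul 17, 1998) before Pereira (Jun 8, 2004) before Petrov (Dec 12, 2006).
Among Kapoor and Takahashi, by date of commissioning (earlier first): Kapoor (Aug 11, 2006) before Takahashi (Sep 18, 2007).
Full order: Reyes, Nakamura, Obi, Harlow, Pereira, Petrov, Kapoor, Takahashi.

Reyes, Nakamura, Obi, Harlow, Pereira, Petrov, Kapoor, Takahashi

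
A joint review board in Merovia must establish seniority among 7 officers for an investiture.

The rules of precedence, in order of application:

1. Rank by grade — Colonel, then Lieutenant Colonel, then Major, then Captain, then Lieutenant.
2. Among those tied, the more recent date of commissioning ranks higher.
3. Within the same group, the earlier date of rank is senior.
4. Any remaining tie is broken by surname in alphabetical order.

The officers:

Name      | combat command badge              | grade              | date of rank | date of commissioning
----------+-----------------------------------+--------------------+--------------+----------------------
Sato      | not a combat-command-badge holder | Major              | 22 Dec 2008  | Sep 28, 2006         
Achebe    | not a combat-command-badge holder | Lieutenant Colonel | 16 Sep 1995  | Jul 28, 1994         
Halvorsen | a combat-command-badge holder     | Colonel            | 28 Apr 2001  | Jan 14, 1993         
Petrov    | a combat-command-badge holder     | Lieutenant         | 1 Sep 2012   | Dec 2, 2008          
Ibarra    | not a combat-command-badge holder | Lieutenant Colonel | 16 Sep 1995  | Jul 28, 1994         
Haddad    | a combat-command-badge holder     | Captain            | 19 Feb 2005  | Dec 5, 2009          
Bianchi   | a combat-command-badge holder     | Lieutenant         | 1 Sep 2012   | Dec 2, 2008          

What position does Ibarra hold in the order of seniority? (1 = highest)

3

By grade: Halvorsen (Colonel); then Achebe and Ibarra (Lieutenant Colonel); then Sato (Major); then Haddad (Captain); then Bianchi and Petrov (Lieutenant).
Achebe and Ibarra both have date of commissioning Jul 28, 1994, so the next rule applies.
Achebe and Ibarra both have date of rank 16 Sep 1995, so the next rule applies.
Among Achebe and Ibarra, alphabetically by surname: Achebe before Ibarra.
Bianchi and Petrov both have date of commissioning Dec 2, 2008, so the next rule applies.
Bianchi and Petrov both have date of rank 1 Sep 2012, so the next rule applies.
Among Bianchi and Petrov, alphabetically by surname: Bianchi before Petrov.
Order: Halvorsen, Achebe, Ibarra, Sato, Haddad, Bianchi, Petrov. So position 3.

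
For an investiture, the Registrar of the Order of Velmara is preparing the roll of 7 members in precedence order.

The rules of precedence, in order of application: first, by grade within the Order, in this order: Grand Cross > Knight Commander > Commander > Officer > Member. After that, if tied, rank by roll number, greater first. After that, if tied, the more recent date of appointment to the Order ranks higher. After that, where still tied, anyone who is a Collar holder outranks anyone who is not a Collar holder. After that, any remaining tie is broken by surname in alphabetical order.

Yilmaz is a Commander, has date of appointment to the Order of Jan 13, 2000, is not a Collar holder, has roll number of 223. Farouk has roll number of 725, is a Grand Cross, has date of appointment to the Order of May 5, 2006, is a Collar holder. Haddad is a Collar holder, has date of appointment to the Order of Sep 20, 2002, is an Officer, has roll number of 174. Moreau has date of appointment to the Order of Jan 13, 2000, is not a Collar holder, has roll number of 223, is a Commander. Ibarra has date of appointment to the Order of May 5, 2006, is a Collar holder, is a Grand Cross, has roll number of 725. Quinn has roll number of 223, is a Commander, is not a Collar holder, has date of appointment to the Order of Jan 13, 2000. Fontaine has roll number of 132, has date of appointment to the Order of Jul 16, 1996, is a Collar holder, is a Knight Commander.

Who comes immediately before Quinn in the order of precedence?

Moreau

By grade within the Order: Farouk and Ibarra (Grand Cross); then Fontaine (Knight Commander); then Moreau, Quinn and Yilmaz (Commander); then Haddad (Officer).
Farouk and Ibarra both have roll number 725, so the next rule applies.
Farouk and Ibarra both have date of appointment to the Order May 5, 2006, so the next rule applies.
Farouk and Ibarra are each a Collar holder, so the next rule applies.
Among Farouk and Ibarra, alphabetically by surname: Farouk before Ibarra.
Moreau, Quinn and Yilmaz all have roll number 223, so the next rule applies.
Moreau, Quinn and Yilmaz all have date of appointment to the Order Jan 13, 2000, so the next rule applies.
Moreau, Quinn and Yilmaz are each not a Collar holder, so the next rule applies.
Among Moreau, Quinn and Yilmaz, alphabetically by surname: Moreau before Quinn before Yilmaz.
Order: Farouk, Ibarra, Fontaine, Moreau, Quinn, Yilmaz, Haddad.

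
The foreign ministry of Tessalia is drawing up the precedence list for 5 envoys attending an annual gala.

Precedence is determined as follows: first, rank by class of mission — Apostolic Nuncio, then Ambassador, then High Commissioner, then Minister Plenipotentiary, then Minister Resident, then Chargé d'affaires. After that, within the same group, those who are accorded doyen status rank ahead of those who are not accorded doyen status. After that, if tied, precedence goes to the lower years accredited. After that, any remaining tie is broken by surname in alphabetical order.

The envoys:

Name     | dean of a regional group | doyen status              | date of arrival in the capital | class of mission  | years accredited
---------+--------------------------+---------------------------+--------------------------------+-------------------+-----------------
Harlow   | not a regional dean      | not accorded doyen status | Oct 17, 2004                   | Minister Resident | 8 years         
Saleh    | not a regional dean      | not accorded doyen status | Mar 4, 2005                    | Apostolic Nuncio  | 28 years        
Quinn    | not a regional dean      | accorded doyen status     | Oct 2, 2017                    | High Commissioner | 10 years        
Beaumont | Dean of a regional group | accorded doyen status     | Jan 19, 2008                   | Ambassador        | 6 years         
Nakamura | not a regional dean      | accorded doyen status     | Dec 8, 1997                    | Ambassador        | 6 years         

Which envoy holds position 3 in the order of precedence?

Nakamura

By class of mission: Saleh (Apostolic Nuncio); then Beaumont and Nakamura (Ambassador); then Quinn (High Commissioner); then Harlow (Minister Resident).
Beaumont and Nakamura are each accorded doyen status, so the next rule applies.
Beaumont and Nakamura both have years accredited 6 years, so the next rule applies.
Among Beaumont and Nakamura, alphabetically by surname: Beaumont before Nakamura.
Order: Saleh, Beaumont, Nakamura, Quinn, Harlow.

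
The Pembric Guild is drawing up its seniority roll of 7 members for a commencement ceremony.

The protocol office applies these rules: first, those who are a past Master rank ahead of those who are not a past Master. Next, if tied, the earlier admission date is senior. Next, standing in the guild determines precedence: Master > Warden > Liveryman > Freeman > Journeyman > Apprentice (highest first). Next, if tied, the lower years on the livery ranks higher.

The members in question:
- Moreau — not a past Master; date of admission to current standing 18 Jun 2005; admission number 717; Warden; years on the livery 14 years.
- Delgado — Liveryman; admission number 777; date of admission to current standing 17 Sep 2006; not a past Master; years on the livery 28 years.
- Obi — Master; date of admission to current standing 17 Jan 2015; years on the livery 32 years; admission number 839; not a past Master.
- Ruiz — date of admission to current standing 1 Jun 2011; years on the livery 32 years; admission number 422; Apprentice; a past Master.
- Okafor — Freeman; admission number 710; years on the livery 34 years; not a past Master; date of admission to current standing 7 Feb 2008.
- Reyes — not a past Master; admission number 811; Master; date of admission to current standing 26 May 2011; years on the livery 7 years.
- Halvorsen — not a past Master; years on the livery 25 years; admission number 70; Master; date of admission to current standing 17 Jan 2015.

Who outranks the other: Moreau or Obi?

By the first rule: Ruiz (a past Master); then Moreau, Delgado, Okafor, Reyes, Halvorsen and Obi (each not a past Master).
Among Moreau, Delgado, Okafor, Reyes, Halvorsen and Obi, by date of admission to current standing (earlier first): Moreau (18 Jun 2005) before Delgado (17 Sep 2006) before Okafor (7 Feb 2008) before Reyes (26 May 2011) before Halvorsen and Obi (17 Jan 2015).
Halvorsen and Obi are each Master, so the next rule applies.
Among Halvorsen and Obi, by years on the livery (lower first): Halvorsen (25 years) before Obi (32 years).
So Moreau takes precedence.

Moreau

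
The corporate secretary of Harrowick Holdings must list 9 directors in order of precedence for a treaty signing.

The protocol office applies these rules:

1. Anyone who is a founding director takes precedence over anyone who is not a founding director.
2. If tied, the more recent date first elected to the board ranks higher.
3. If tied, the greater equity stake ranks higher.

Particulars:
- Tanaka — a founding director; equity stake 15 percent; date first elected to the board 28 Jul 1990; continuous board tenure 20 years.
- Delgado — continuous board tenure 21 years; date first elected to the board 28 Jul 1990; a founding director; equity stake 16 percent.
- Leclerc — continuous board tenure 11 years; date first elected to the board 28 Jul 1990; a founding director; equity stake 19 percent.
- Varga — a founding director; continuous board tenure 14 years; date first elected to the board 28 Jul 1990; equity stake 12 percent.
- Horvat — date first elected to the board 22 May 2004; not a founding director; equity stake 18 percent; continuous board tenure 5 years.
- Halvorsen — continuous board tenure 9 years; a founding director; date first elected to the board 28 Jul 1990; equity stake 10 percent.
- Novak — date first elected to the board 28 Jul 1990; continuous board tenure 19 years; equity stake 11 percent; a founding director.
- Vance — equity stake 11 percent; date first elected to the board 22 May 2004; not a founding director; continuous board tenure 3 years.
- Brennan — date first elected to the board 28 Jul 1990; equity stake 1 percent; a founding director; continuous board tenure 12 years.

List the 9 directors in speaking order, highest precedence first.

Leclerc, Delgado, Tanaka, Varga, Novak, Halvorsen, Brennan, Horvat, Vance

By the first rule: Leclerc, Delgado, Tanaka, Varga, Novak, Halvorsen and Brennan (each a founding director); then Horvat and Vance (both not a founding director).
Leclerc, Delgado, Tanaka, Varga, Novak, Halvorsen and Brennan all have date first elected to the board 28 Jul 1990, so the next rule applies.
Among Leclerc, Delgado, Tanaka, Varga, Novak, Halvorsen and Brennan, by equity stake (higher first): Leclerc (19 percent) before Delgado (16 percent) before Tanaka (15 percent) before Varga (12 percent) before Novak (11 percent) before Halvorsen (10 percent) before Brennan (1 percent).
Horvat and Vance both have date first elected to the board 22 May 2004, so the next rule applies.
Among Horvat and Vance, by equity stake (higher first): Horvat (18 percent) before Vance (11 percent).
Full order: Leclerc, Delgado, Tanaka, Varga, Novak, Halvorsen, Brennan, Horvat, Vance.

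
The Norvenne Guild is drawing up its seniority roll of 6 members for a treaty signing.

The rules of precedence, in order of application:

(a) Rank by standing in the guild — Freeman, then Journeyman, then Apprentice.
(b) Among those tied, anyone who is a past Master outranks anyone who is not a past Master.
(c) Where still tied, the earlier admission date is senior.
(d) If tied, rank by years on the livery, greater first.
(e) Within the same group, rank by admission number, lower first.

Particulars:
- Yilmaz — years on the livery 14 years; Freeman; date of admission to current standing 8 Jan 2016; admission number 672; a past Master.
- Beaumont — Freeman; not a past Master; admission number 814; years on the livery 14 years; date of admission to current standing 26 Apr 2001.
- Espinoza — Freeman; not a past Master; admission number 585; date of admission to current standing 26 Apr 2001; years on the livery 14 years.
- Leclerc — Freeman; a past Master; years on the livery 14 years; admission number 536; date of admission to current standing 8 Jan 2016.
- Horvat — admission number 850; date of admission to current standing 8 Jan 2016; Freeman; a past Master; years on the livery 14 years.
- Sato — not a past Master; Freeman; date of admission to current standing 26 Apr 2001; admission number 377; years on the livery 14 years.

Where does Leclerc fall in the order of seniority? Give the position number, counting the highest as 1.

By standing in the guild: Leclerc, Yilmaz, Horvat, Sato, Espinoza and Beaumont (Freeman).
Among Leclerc, Yilmaz, Horvat, Sato, Espinoza and Beaumont, a past Master before not a past Master: Leclerc, Yilmaz and Horvat (a past Master) before Sato, Espinoza and Beaumont (not a past Master).
Leclerc, Yilmaz and Horvat all have date of admission to current standing 8 Jan 2016, so the next rule applies.
Leclerc, Yilmaz and Horvat all have years on the livery 14 years, so the next rule applies.
Among Leclerc, Yilmaz and Horvat, by admission number (lower first): Leclerc (536) before Yilmaz (672) before Horvat (850).
Sato, Espinoza and Beaumont all have date of admission to current standing 26 Apr 2001, so the next rule applies.
Sato, Espinoza and Beaumont all have years on the livery 14 years, so the next rule applies.
Among Sato, Espinoza and Beaumont, by admission number (lower first): Sato (377) before Espinoza (585) before Beaumont (814).
Order: Leclerc, Yilmaz, Horvat, Sato, Espinoza, Beaumont. So position 1.

1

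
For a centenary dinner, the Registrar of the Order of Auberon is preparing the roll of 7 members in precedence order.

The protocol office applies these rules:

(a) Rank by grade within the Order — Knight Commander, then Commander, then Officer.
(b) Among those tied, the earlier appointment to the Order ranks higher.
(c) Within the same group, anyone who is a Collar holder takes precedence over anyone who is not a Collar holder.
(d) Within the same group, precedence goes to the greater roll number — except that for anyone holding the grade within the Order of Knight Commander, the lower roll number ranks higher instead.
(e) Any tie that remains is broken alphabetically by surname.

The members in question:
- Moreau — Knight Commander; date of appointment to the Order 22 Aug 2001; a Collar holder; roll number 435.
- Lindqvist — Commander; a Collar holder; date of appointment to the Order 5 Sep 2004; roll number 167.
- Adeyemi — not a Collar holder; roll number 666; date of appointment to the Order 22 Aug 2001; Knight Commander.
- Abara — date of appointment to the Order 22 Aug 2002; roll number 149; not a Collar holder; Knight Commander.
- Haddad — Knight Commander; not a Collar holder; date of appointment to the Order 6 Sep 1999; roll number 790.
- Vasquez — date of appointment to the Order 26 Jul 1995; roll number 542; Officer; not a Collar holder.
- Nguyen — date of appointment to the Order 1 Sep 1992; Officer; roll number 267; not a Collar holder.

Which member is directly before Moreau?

By grade within the Order: Haddad, Moreau, Adeyemi and Abara (Knight Commander); then Lindqvist (Commander); then Nguyen and Vasquez (Officer).
Among Haddad, Moreau, Adeyemi and Abara, by date of appointment to the Order (earlier first): Haddad (6 Sep 1999) before Moreau and Adeyemi (22 Aug 2001) before Abara (22 Aug 2002).
Among Moreau and Adeyemi, a Collar holder before not a Collar holder: Moreau (a Collar holder) before Adeyemi (not a Collar holder).
Among Nguyen and Vasquez, by date of appointment to the Order (earlier first): Nguyen (1 Sep 1992) before Vasquez (26 Jul 1995).
Order: Haddad, Moreau, Adeyemi, Abara, Lindqvist, Nguyen, Vasquez.

Haddad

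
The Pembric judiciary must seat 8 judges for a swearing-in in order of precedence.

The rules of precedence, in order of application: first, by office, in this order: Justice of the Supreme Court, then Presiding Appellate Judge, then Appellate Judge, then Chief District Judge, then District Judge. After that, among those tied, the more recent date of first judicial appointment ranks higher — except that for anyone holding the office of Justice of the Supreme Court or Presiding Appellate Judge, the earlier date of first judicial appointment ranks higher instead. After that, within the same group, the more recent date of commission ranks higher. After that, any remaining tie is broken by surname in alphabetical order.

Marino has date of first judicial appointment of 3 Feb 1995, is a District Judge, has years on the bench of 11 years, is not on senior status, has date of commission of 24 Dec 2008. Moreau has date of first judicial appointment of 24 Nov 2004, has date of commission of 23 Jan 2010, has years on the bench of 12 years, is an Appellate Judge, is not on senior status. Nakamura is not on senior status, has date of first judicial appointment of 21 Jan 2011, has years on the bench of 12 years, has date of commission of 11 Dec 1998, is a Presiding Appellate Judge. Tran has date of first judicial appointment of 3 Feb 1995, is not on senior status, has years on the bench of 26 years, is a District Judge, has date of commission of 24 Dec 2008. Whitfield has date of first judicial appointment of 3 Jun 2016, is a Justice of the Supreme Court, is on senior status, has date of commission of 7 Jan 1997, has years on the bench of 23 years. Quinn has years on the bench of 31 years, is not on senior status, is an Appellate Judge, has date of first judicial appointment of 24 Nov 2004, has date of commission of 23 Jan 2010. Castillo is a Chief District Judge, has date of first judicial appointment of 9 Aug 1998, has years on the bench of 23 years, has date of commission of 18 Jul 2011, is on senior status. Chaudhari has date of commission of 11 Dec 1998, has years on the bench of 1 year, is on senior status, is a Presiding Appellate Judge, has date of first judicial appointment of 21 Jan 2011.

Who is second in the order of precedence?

Chaudhari

By office: Whitfield (Justice of the Supreme Court); then Chaudhari and Nakamura (Presiding Appellate Judge); then Moreau and Quinn (Appellate Judge); then Castillo (Chief District Judge); then Marino and Tran (District Judge).
Chaudhari and Nakamura both have date of first judicial appointment 21 Jan 2011, so the next rule applies.
Chaudhari and Nakamura both have date of commission 11 Dec 1998, so the next rule applies.
Among Chaudhari and Nakamura, alphabetically by surname: Chaudhari before Nakamura.
Moreau and Quinn both have date of first judicial appointment 24 Nov 2004, so the next rule applies.
Moreau and Quinn both have date of commission 23 Jan 2010, so the next rule applies.
Among Moreau and Quinn, alphabetically by surname: Moreau before Quinn.
Marino and Tran both have date of first judicial appointment 3 Feb 1995, so the next rule applies.
Marino and Tran both have date of commission 24 Dec 2008, so the next rule applies.
Among Marino and Tran, alphabetically by surname: Marino before Tran.
Order: Whitfield, Chaudhari, Nakamura, Moreau, Quinn, Castillo, Marino, Tran.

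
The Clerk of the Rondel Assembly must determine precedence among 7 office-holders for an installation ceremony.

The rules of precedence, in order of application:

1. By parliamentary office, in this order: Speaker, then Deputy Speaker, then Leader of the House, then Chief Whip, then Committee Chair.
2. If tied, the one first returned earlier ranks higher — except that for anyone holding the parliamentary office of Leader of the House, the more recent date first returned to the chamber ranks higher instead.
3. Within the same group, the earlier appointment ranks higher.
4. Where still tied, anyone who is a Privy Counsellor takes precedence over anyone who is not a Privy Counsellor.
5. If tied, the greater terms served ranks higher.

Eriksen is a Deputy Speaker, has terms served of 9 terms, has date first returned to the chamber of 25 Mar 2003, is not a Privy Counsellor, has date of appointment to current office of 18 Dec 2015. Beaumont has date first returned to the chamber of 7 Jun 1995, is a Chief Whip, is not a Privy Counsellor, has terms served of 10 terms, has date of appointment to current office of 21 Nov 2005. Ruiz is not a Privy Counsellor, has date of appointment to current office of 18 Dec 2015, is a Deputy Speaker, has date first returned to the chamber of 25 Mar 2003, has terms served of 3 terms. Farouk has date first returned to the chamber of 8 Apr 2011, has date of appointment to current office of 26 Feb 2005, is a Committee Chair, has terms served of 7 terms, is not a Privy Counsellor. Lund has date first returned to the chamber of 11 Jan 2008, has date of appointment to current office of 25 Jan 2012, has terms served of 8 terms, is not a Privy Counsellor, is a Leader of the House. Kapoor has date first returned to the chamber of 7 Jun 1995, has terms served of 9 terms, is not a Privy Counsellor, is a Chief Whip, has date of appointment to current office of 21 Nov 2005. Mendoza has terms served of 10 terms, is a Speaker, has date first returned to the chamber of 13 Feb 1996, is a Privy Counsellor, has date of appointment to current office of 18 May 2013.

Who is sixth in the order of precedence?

Kapoor

By parliamentary office: Mendoza (Speaker); then Eriksen and Ruiz (Deputy Speaker); then Lund (Leader of the House); then Beaumont and Kapoor (Chief Whip); then Farouk (Committee Chair).
Eriksen and Ruiz both have date first returned to the chamber 25 Mar 2003, so the next rule applies.
Eriksen and Ruiz both have date of appointment to current office 18 Dec 2015, so the next rule applies.
Eriksen and Ruiz are each not a Privy Counsellor, so the next rule applies.
Among Eriksen and Ruiz, by terms served (higher first): Eriksen (9 terms) before Ruiz (3 terms).
Beaumont and Kapoor both have date first returned to the chamber 7 Jun 1995, so the next rule applies.
Beaumont and Kapoor both have date of appointment to current office 21 Nov 2005, so the next rule applies.
Beaumont and Kapoor are each not a Privy Counsellor, so the next rule applies.
Among Beaumont and Kapoor, by terms served (higher first): Beaumont (10 terms) before Kapoor (9 terms).
Order: Mendoza, Eriksen, Ruiz, Lund, Beaumont, Kapoor, Farouk.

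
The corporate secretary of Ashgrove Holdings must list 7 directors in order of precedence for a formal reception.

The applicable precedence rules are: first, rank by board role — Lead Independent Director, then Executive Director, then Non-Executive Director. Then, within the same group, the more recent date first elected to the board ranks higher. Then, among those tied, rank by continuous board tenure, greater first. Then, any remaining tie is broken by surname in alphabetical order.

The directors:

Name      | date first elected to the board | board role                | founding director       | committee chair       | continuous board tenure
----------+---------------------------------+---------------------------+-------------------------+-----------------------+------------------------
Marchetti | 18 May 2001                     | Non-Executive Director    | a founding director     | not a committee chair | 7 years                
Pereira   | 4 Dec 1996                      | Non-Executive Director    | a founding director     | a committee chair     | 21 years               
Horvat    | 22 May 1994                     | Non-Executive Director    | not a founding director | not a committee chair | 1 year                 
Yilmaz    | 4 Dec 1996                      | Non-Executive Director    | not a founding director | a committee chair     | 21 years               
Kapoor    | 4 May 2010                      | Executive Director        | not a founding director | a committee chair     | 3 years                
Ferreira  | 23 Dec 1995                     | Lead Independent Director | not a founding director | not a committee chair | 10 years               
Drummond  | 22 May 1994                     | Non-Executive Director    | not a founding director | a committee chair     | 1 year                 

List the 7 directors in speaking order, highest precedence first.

Ferreira, Kapoor, Marchetti, Pereira, Yilmaz, Drummond, Horvat

By board role: Ferreira (Lead Independent Director); then Kapoor (Executive Director); then Marchetti, Pereira, Yilmaz, Drummond and Horvat (Non-Executive Director).
Among Marchetti, Pereira, Yilmaz, Drummond and Horvat, by date first elected to the board (later first): Marchetti (18 May 2001) before Pereira and Yilmaz (4 Dec 1996) before Drummond and Horvat (22 May 1994).
Pereira and Yilmaz both have continuous board tenure 21 years, so the next rule applies.
Among Pereira and Yilmaz, alphabetically by surname: Pereira before Yilmaz.
Drummond and Horvat both have continuous board tenure 1 year, so the next rule applies.
Among Drummond and Horvat, alphabetically by surname: Drummond before Horvat.
Full order: Ferreira, Kapoor, Marchetti, Pereira, Yilmaz, Drummond, Horvat.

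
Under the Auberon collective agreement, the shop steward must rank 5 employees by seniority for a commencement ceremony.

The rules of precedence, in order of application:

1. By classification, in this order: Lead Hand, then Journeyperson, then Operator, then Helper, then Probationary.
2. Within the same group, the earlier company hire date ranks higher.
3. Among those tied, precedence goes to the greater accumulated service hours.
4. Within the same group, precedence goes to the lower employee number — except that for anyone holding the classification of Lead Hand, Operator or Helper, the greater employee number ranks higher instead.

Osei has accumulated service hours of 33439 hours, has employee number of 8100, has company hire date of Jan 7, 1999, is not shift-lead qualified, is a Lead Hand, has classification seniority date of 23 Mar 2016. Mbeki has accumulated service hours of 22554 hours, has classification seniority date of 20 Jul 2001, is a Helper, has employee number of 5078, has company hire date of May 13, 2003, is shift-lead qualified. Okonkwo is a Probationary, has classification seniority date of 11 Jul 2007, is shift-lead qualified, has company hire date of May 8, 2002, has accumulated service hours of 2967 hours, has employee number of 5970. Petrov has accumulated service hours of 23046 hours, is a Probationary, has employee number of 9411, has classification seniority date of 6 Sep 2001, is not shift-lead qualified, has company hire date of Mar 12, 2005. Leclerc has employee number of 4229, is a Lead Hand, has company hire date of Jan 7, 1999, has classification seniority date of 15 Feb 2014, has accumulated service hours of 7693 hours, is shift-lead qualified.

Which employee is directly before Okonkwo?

Mbeki

By classification: Osei and Leclerc (Lead Hand); then Mbeki (Helper); then Okonkwo and Petrov (Probationary).
Osei and Leclerc both have company hire date Jan 7, 1999, so the next rule applies.
Among Osei and Leclerc, by accumulated service hours (higher first): Osei (33439 hours) before Leclerc (7693 hours).
Among Okonkwo and Petrov, by company hire date (earlier first): Okonkwo (May 8, 2002) before Petrov (Mar 12, 2005).
Order: Osei, Leclerc, Mbeki, Okonkwo, Petrov.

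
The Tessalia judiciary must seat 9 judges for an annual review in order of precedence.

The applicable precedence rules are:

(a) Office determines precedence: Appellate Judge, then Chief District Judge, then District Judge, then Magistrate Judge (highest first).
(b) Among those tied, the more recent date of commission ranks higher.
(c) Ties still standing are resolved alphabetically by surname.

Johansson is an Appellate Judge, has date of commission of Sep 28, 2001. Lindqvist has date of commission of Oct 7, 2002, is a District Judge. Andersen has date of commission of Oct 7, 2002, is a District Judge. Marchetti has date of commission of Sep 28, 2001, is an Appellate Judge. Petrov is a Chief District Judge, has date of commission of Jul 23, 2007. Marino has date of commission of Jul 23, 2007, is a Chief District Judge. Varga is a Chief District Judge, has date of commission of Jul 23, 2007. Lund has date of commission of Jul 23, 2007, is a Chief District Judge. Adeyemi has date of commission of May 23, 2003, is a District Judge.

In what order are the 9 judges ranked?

By office: Johansson and Marchetti (Appellate Judge); then Lund, Marino, Petrov and Varga (Chief District Judge); then Adeyemi, Andersen and Lindqvist (District Judge).
Johansson and Marchetti both have date of commission Sep 28, 2001, so the next rule applies.
Among Johansson and Marchetti, alphabetically by surname: Johansson before Marchetti.
Lund, Marino, Petrov and Varga all have date of commission Jul 23, 2007, so the next rule applies.
Among Lund, Marino, Petrov and Varga, alphabetically by surname: Lund before Marino before Petrov before Varga.
Among Adeyemi, Andersen and Lindqvist, by date of commission (later first): Adeyemi (May 23, 2003) before Andersen and Lindqvist (Oct 7, 2002).
Among Andersen and Lindqvist, alphabetically by surname: Andersen before Lindqvist.
Full order: Johansson, Marchetti, Lund, Marino, Petrov, Varga, Adeyemi, Andersen, Lindqvist.

Johansson, Marchetti, Lund, Marino, Petrov, Varga, Adeyemi, Andersen, Lindqvist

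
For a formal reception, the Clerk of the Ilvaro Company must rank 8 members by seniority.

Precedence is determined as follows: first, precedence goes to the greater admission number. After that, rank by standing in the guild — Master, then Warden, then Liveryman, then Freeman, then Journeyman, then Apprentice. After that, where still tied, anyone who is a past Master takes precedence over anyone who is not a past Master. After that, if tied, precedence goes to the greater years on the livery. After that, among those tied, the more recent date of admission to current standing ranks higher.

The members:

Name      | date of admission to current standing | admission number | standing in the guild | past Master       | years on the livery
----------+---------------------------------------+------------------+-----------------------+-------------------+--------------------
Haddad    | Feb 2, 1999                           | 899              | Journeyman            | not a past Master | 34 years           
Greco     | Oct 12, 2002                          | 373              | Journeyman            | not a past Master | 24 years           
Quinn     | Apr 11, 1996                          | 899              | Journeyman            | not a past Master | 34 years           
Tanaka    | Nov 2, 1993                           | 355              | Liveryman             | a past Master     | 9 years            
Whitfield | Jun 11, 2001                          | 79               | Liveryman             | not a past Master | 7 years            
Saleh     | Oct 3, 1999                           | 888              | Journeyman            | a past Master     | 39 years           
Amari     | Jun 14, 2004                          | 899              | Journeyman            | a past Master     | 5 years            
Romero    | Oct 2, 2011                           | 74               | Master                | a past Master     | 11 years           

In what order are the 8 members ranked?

By admission number (higher first): Amari, Haddad and Quinn (each 899); then Saleh (888); then Greco (373); then Tanaka (355); then Whitfield (79); then Romero (74).
Amari, Haddad and Quinn are each Journeyman, so the next rule applies.
Among Amari, Haddad and Quinn, a past Master before not a past Master: Amari (a past Master) before Haddad and Quinn (not a past Master).
Haddad and Quinn both have years on the livery 34 years, so the next rule applies.
Among Haddad and Quinn, by date of admission to current standing (later first): Haddad (Feb 2, 1999) before Quinn (Apr 11, 1996).
Full order: Amari, Haddad, Quinn, Saleh, Greco, Tanaka, Whitfield, Romero.

Amari, Haddad, Quinn, Saleh, Greco, Tanaka, Whitfield, Romero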